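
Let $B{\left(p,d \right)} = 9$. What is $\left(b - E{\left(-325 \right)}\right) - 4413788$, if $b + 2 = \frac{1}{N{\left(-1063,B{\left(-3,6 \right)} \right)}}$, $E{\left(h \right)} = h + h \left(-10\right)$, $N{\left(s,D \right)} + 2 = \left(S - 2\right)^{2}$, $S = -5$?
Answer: $- \frac{207585604}{47} \approx -4.4167 \cdot 10^{6}$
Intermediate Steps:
$N{\left(s,D \right)} = 47$ ($N{\left(s,D \right)} = -2 + \left(-5 - 2\right)^{2} = -2 + \left(-7\right)^{2} = -2 + 49 = 47$)
$E{\left(h \right)} = - 9 h$ ($E{\left(h \right)} = h - 10 h = - 9 h$)
$b = - \frac{93}{47}$ ($b = -2 + \frac{1}{47} = - \frac{93}{47} \approx -1.9787$)
$\left(b - E{\left(-325 \right)}\right) - 4413788 = \left(- \frac{93}{47} - \left(-9\right) \left(-325\right)\right) - 4413788 = \left(- \frac{93}{47} - 2925\right) - 4413788 = - \frac{137568}{47} - 4413788 = - \frac{207585604}{47}$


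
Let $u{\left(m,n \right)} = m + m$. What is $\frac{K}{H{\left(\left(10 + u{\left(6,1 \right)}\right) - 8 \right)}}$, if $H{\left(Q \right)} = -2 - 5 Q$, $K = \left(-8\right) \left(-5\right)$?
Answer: $- \frac{5}{9} \approx -0.55556$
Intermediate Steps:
$u{\left(m,n \right)} = 2 m$
$K = 40$
$\frac{K}{H{\left(\left(10 + u{\left(6,1 \right)}\right) - 8 \right)}} = \frac{1}{-2 - 5 \left(\left(10 + 2 \cdot 6\right) - 8\right)} 40 = \frac{1}{-2 - 5 \left(\left(10 + 12\right) - 8\right)} 40 = \frac{1}{-2 - 5 \left(22 - 8\right)} 40 = \frac{1}{-2 - 70} \cdot 40 = \frac{1}{-72} \cdot 40 = \left(- \frac{1}{72}\right) 40 = - \frac{5}{9}$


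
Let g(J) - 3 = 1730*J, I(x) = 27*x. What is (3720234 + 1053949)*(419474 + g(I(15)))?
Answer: 5347691281241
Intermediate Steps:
g(J) = 3 + 1730*J
(3720234 + 1053949)*(419474 + g(I(15))) = (3720234 + 1053949)*(419474 + (3 + 1730*(27*15))) = 4774183*(419474 + (3 + 1730*405)) = 4774183*(419474 + (3 + 700650)) = 4774183*(419474 + 700653) = 4774183*1120127 = 5347691281241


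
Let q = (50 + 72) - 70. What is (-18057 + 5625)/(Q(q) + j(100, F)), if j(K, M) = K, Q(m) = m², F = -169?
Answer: -3108/701 ≈ -4.4337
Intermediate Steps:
q = 52 (q = 122 - 70 = 52)
(-18057 + 5625)/(Q(q) + j(100, F)) = (-18057 + 5625)/(52² + 100) = -12432/(2704 + 100) = -12432/2804 = -12432*1/2804 = -3108/701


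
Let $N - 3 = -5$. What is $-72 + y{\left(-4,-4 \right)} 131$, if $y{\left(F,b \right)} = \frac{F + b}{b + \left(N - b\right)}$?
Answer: $452$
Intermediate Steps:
$N = -2$ ($N = 3 - 5 = -2$)
$y{\left(F,b \right)} = - \frac{F}{2} - \frac{b}{2}$ ($y{\left(F,b \right)} = \frac{F + b}{b - \left(2 + b\right)} = \frac{F + b}{-2} = \left(F + b\right) \left(- \frac{1}{2}\right) = - \frac{F}{2} - \frac{b}{2}$)
$-72 + y{\left(-4,-4 \right)} 131 = -72 + \left(\left(- \frac{1}{2}\right) \left(-4\right) - -2\right) 131 = -72 + \left(2 + 2\right) 131 = -72 + 4 \cdot 131 = -72 + 524 = 452$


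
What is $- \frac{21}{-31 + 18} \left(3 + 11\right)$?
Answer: $\frac{294}{13} \approx 22.615$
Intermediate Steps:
$- \frac{21}{-31 + 18} \left(3 + 11\right) = - \frac{21}{-13} \cdot 14 = \left(-21\right) \left(- \frac{1}{13}\right) 14 = \frac{21}{13} \cdot 14 = \frac{294}{13}$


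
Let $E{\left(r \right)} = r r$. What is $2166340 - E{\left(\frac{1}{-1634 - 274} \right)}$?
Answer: $\frac{7886482781759}{3640464} \approx 2.1663 \cdot 10^{6}$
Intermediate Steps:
$E{\left(r \right)} = r^{2}$
$2166340 - E{\left(\frac{1}{-1634 - 274} \right)} = 2166340 - \left(\frac{1}{-1634 - 274}\right)^{2} = 2166340 - \left(\frac{1}{-1908}\right)^{2} = 2166340 - \left(- \frac{1}{1908}\right)^{2} = 2166340 - \frac{1}{3640464} = \frac{7886482781759}{3640464}$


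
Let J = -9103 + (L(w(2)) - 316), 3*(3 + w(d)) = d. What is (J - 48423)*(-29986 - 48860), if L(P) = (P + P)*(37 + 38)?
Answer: 4588206432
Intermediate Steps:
w(d) = -3 + d/3
L(P) = 150*P (L(P) = (2*P)*75 = 150*P)
J = -9769 (J = -9103 + (150*(-3 + (1/3)*2) - 316) = -9103 + (150*(-3 + 2/3) - 316) = -9103 + (150*(-7/3) - 316) = -9103 + (-350 - 316) = -9103 - 666 = -9769)
(J - 48423)*(-29986 - 48860) = (-9769 - 48423)*(-29986 - 48860) = -58192*(-78846) = 4588206432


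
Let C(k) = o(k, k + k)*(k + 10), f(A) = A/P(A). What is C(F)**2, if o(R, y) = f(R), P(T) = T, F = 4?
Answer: 196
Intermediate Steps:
f(A) = 1 (f(A) = A/A = 1)
o(R, y) = 1
C(k) = 10 + k (C(k) = 1*(k + 10) = 1*(10 + k) = 10 + k)
C(F)**2 = (10 + 4)**2 = 14**2 = 196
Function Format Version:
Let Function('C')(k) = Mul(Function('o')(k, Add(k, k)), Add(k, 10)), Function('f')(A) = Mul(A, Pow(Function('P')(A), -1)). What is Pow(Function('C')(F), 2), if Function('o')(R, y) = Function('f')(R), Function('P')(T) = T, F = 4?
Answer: 196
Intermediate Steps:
Function('f')(A) = 1 (Function('f')(A) = Mul(A, Pow(A, -1)) = 1)
Function('o')(R, y) = 1
Function('C')(k) = Add(10, k) (Function('C')(k) = Mul(1, Add(k, 10)) = Mul(1, Add(10, k)) = Add(10, k))
Pow(Function('C')(F), 2) = Pow(Add(10, 4), 2) = Pow(14, 2) = 196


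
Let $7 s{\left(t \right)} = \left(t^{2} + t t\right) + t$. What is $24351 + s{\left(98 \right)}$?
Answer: $27109$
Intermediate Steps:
$s{\left(t \right)} = \frac{t}{7} + \frac{2 t^{2}}{7}$ ($s{\left(t \right)} = \frac{\left(t^{2} + t t\right) + t}{7} = \frac{\left(t^{2} + t^{2}\right) + t}{7} = \frac{2 t^{2} + t}{7} = \frac{t + 2 t^{2}}{7} = \frac{t}{7} + \frac{2 t^{2}}{7}$)
$24351 + s{\left(98 \right)} = 24351 + \frac{1}{7} \cdot 98 \left(1 + 2 \cdot 98\right) = 24351 + \frac{1}{7} \cdot 98 \left(1 + 196\right) = 24351 + \frac{1}{7} \cdot 98 \cdot 197 = 24351 + 2758 = 27109$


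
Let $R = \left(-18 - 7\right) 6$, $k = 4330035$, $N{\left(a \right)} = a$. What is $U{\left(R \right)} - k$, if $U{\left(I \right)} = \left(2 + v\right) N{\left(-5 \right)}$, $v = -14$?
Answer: $-4329975$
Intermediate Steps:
$R = -150$ ($R = \left(-25\right) 6 = -150$)
$U{\left(I \right)} = 60$ ($U{\left(I \right)} = \left(2 - 14\right) \left(-5\right) = \left(-12\right) \left(-5\right) = 60$)
$U{\left(R \right)} - k = 60 - 4330035 = -4329975$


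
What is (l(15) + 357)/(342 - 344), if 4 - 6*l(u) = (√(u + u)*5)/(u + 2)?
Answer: -1073/6 + 5*√30/204 ≈ -178.70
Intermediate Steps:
l(u) = ⅔ - 5*√2*√u/(6*(2 + u)) (l(u) = ⅔ - √(u + u)*5/(6*(u + 2)) = ⅔ - √(2*u)*5/(6*(2 + u)) = ⅔ - (√2*√u)*5/(6*(2 + u)) = ⅔ - 5*√2*√u/(6*(2 + u)))
(l(15) + 357)/(342 - 344) = ((8 + 4*15 - 5*√2*√15)/(6*(2 + 15)) + 357)/(342 - 344) = ((⅙)*(8 + 60 - 5*√30)/17 + 357)/(-2) = ((⅙)*(1/17)*(68 - 5*√30) + 357)*(-½) = ((⅔ - 5*√30/102) + 357)*(-½) = (1073/3 - 5*√30/102)*(-½) = -1073/6 + 5*√30/204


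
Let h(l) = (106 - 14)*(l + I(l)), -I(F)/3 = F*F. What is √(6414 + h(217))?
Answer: I*√12970186 ≈ 3601.4*I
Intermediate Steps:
I(F) = -3*F² (I(F) = -3*F*F = -3*F²)
h(l) = -276*l² + 92*l (h(l) = (106 - 14)*(l - 3*l²) = 92*(l - 3*l²) = -276*l² + 92*l)
√(6414 + h(217)) = √(6414 + 92*217*(1 - 3*217)) = √(6414 + 92*217*(1 - 651)) = √(6414 + 92*217*(-650)) = √(6414 - 12976600) = √(-12970186) = I*√12970186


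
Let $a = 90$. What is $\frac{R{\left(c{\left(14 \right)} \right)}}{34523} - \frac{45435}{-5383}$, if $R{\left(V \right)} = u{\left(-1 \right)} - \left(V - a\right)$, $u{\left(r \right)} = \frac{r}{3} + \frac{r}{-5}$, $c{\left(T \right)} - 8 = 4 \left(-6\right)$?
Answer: $\frac{23536835779}{2787559635} \approx 8.4435$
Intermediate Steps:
$c{\left(T \right)} = -16$ ($c{\left(T \right)} = 8 + 4 \left(-6\right) = 8 - 24 = -16$)
$u{\left(r \right)} = \frac{2 r}{15}$ ($u{\left(r \right)} = r \frac{1}{3} + r \left(- \frac{1}{5}\right) = \frac{r}{3} - \frac{r}{5} = \frac{2 r}{15}$)
$R{\left(V \right)} = \frac{1348}{15} - V$ ($R{\left(V \right)} = \frac{2}{15} \left(-1\right) - \left(-90 + V\right) = - \frac{2}{15} - \left(-90 + V\right) = \frac{1348}{15} - V$)
$\frac{R{\left(c{\left(14 \right)} \right)}}{34523} - \frac{45435}{-5383} = \frac{\frac{1348}{15} - -16}{34523} - \frac{45435}{-5383} = \left(\frac{1348}{15} + 16\right) \frac{1}{34523} - - \frac{45435}{5383} = \frac{1588}{15} \cdot \frac{1}{34523} + \frac{45435}{5383} = \frac{1588}{517845} + \frac{45435}{5383} = \frac{23536835779}{2787559635}$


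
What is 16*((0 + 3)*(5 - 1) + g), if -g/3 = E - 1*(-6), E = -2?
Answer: 0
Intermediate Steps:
g = -12 (g = -3*(-2 - 1*(-6)) = -3*(-2 + 6) = -3*4 = -12)
16*((0 + 3)*(5 - 1) + g) = 16*((0 + 3)*(5 - 1) - 12) = 16*(3*4 - 12) = 16*(12 - 12) = 16*0 = 0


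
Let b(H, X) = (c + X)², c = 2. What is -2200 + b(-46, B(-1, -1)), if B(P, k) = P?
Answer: -2199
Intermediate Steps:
b(H, X) = (2 + X)²
-2200 + b(-46, B(-1, -1)) = -2200 + (2 - 1)² = -2200 + 1² = -2200 + 1 = -2199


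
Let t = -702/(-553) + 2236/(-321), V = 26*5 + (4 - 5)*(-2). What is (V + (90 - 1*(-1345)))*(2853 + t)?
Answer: 792014173841/177513 ≈ 4.4617e+6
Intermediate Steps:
V = 132 (V = 130 - 1*(-2) = 130 + 2 = 132)
t = -1011166/177513 (t = -702*(-1/553) + 2236*(-1/321) = 702/553 - 2236/321 = -1011166/177513 ≈ -5.6963)
(V + (90 - 1*(-1345)))*(2853 + t) = (132 + (90 - 1*(-1345)))*(2853 - 1011166/177513) = (132 + (90 + 1345))*(505433423/177513) = (132 + 1435)*(505433423/177513) = 1567*(505433423/177513) = 792014173841/177513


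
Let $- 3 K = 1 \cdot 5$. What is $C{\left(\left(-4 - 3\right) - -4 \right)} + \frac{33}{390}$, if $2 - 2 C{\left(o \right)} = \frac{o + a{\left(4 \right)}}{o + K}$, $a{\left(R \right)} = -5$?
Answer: $\frac{207}{910} \approx 0.22747$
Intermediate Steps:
$K = - \frac{5}{3}$ ($K = - \frac{1 \cdot 5}{3} = \left(- \frac{1}{3}\right) 5 = - \frac{5}{3} \approx -1.6667$)
$C{\left(o \right)} = 1 - \frac{-5 + o}{2 \left(- \frac{5}{3} + o\right)}$ ($C{\left(o \right)} = 1 - \frac{\left(o - 5\right) \frac{1}{o - \frac{5}{3}}}{2} = 1 - \frac{\left(-5 + o\right) \frac{1}{- \frac{5}{3} + o}}{2} = 1 - \frac{\frac{1}{- \frac{5}{3} + o} \left(-5 + o\right)}{2} = 1 - \frac{-5 + o}{2 \left(- \frac{5}{3} + o\right)}$)
$C{\left(\left(-4 - 3\right) - -4 \right)} + \frac{33}{390} = \frac{5 + 3 \left(\left(-4 - 3\right) - -4\right)}{2 \left(-5 + 3 \left(\left(-4 - 3\right) - -4\right)\right)} + \frac{33}{390} = \frac{5 + 3 \left(\left(-4 - 3\right) + 4\right)}{2 \left(-5 + 3 \left(\left(-4 - 3\right) + 4\right)\right)} + 33 \cdot \frac{1}{390} = \frac{5 + 3 \left(-7 + 4\right)}{2 \left(-5 + 3 \left(-7 + 4\right)\right)} + \frac{11}{130} = \frac{5 + 3 \left(-3\right)}{2 \left(-5 + 3 \left(-3\right)\right)} + \frac{11}{130} = \frac{5 - 9}{2 \left(-5 - 9\right)} + \frac{11}{130} = \frac{1}{2} \frac{1}{-14} \left(-4\right) + \frac{11}{130} = \frac{1}{2} \left(- \frac{1}{14}\right) \left(-4\right) + \frac{11}{130} = \frac{1}{7} + \frac{11}{130} = \frac{207}{910}$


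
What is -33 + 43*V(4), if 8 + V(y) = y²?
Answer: 311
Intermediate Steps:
V(y) = -8 + y²
-33 + 43*V(4) = -33 + 43*(-8 + 4²) = -33 + 43*(-8 + 16) = -33 + 43*8 = -33 + 344 = 311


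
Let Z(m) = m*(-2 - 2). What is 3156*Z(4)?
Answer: -50496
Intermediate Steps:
Z(m) = -4*m (Z(m) = m*(-4) = -4*m)
3156*Z(4) = 3156*(-4*4) = 3156*(-16) = -50496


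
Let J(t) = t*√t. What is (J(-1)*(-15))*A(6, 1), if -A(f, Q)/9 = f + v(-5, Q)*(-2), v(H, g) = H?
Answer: -2160*I ≈ -2160.0*I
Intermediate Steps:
J(t) = t^(3/2)
A(f, Q) = -90 - 9*f (A(f, Q) = -9*(f - 5*(-2)) = -9*(f + 10) = -9*(10 + f) = -90 - 9*f)
(J(-1)*(-15))*A(6, 1) = ((-1)^(3/2)*(-15))*(-90 - 9*6) = (-I*(-15))*(-90 - 54) = (15*I)*(-144) = -2160*I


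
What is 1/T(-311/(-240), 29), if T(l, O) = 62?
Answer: 1/62 ≈ 0.016129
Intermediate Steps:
1/T(-311/(-240), 29) = 1/62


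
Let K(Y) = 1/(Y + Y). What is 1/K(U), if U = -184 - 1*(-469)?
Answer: 570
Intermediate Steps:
U = 285 (U = -184 + 469 = 285)
K(Y) = 1/(2*Y)
1/K(U) = 1/((½)/285) = 1/((½)*(1/285)) = 1/(1/570) = 570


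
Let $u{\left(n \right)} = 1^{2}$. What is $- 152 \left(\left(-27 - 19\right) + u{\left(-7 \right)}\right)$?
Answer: $6840$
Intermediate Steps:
$u{\left(n \right)} = 1$
$- 152 \left(\left(-27 - 19\right) + u{\left(-7 \right)}\right) = - 152 \left(\left(-27 - 19\right) + 1\right) = - 152 \left(-46 + 1\right) = \left(-152\right) \left(-45\right) = 6840$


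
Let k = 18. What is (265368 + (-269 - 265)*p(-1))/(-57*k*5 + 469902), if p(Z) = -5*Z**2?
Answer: 44673/77462 ≈ 0.57671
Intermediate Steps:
(265368 + (-269 - 265)*p(-1))/(-57*k*5 + 469902) = (265368 + (-269 - 265)*(-5*(-1)**2))/(-57*18*5 + 469902) = (265368 - (-2670))/(-1026*5 + 469902) = (265368 - 534*(-5))/(-5130 + 469902) = (265368 + 2670)/464772 = 268038*(1/464772) = 44673/77462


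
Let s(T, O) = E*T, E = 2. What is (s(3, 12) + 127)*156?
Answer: 20748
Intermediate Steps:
s(T, O) = 2*T
(s(3, 12) + 127)*156 = (2*3 + 127)*156 = (6 + 127)*156 = 133*156 = 20748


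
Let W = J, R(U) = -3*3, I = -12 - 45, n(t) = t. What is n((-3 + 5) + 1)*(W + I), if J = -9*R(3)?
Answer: 72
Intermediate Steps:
I = -57
R(U) = -9
J = 81 (J = -9*(-9) = 81)
W = 81
n((-3 + 5) + 1)*(W + I) = ((-3 + 5) + 1)*(81 - 57) = (2 + 1)*24 = 3*24 = 72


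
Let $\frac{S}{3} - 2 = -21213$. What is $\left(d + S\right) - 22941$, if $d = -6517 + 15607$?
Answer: $-77484$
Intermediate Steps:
$S = -63633$ ($S = 6 + 3 \left(-21213\right) = 6 - 63639 = -63633$)
$d = 9090$
$\left(d + S\right) - 22941 = \left(9090 - 63633\right) - 22941 = -54543 - 22941 = -77484$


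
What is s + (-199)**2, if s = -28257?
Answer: 11344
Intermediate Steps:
s + (-199)**2 = -28257 + (-199)**2 = -28257 + 39601 = 11344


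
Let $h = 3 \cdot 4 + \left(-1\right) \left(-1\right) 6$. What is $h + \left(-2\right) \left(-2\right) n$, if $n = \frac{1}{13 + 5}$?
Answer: $\frac{164}{9} \approx 18.222$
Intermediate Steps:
$n = \frac{1}{18} \approx 0.055556$
$h = 18$ ($h = 12 + 1 \cdot 6 = 12 + 6 = 18$)
$h + \left(-2\right) \left(-2\right) n = 18 + \left(-2\right) \left(-2\right) \frac{1}{18} = 18 + 4 \cdot \frac{1}{18} = 18 + \frac{2}{9} = \frac{164}{9}$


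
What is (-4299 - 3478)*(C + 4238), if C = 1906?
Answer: -47781888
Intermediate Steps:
(-4299 - 3478)*(C + 4238) = (-4299 - 3478)*(1906 + 4238) = -7777*6144 = -47781888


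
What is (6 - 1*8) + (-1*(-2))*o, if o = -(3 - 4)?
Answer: 0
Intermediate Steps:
o = 1 (o = -1*(-1) = 1)
(6 - 1*8) + (-1*(-2))*o = (6 - 1*8) - 1*(-2)*1 = (6 - 8) + 2*1 = -2 + 2 = 0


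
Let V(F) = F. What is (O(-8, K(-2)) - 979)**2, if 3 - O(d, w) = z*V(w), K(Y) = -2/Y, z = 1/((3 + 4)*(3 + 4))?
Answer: 2287230625/2401 ≈ 9.5262e+5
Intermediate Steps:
z = 1/49 (z = 1/(7*7) = 1/49 ≈ 0.020408)
O(d, w) = 3 - w/49
(O(-8, K(-2)) - 979)**2 = ((3 - (-2)/(49*(-2))) - 979)**2 = ((3 - (-2)*(-1)/(49*2)) - 979)**2 = ((3 - 1/49*1) - 979)**2 = ((3 - 1/49) - 979)**2 = (146/49 - 979)**2 = (-47825/49)**2 = 2287230625/2401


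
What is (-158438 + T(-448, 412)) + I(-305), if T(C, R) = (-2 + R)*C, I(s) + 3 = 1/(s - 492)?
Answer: -272670438/797 ≈ -3.4212e+5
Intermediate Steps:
I(s) = -3 + 1/(-492 + s) (I(s) = -3 + 1/(s - 492) = -3 + 1/(-492 + s))
T(C, R) = C*(-2 + R)
(-158438 + T(-448, 412)) + I(-305) = (-158438 - 448*(-2 + 412)) + (1477 - 3*(-305))/(-492 - 305) = (-158438 - 448*410) + (1477 + 915)/(-797) = (-158438 - 183680) - 1/797*2392 = -342118 - 2392/797 = -272670438/797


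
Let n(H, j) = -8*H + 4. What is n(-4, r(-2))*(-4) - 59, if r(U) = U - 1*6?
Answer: -203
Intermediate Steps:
r(U) = -6 + U (r(U) = U - 6 = -6 + U)
n(H, j) = 4 - 8*H
n(-4, r(-2))*(-4) - 59 = (4 - 8*(-4))*(-4) - 59 = (4 + 32)*(-4) - 59 = 36*(-4) - 59 = -144 - 59 = -203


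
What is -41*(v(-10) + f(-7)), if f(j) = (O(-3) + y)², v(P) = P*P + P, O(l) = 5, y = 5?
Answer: -7790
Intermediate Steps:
v(P) = P + P² (v(P) = P² + P = P + P²)
f(j) = 100 (f(j) = (5 + 5)² = 10² = 100)
-41*(v(-10) + f(-7)) = -41*(-10*(1 - 10) + 100) = -41*(-10*(-9) + 100) = -41*(90 + 100) = -41*190 = -7790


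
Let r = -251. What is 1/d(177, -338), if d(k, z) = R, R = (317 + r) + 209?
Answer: 1/275 ≈ 0.0036364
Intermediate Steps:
R = 275 (R = (317 - 251) + 209 = 66 + 209 = 275)
d(k, z) = 275
1/d(177, -338) = 1/275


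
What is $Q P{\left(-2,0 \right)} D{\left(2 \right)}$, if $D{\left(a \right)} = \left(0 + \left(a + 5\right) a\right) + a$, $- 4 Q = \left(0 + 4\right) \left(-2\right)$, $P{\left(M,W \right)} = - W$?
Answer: $0$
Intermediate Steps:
$Q = 2$ ($Q = - \frac{\left(0 + 4\right) \left(-2\right)}{4} = - \frac{4 \left(-2\right)}{4} = \left(- \frac{1}{4}\right) \left(-8\right) = 2$)
$D{\left(a \right)} = a + a \left(5 + a\right)$ ($D{\left(a \right)} = \left(0 + \left(5 + a\right) a\right) + a = \left(0 + a \left(5 + a\right)\right) + a = a \left(5 + a\right) + a = a + a \left(5 + a\right)$)
$Q P{\left(-2,0 \right)} D{\left(2 \right)} = 2 \left(\left(-1\right) 0\right) 2 \left(6 + 2\right) = 2 \cdot 0 \cdot 2 \cdot 8 = 0 \cdot 16 = 0$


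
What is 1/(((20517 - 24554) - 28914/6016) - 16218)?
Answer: -3008/60941497 ≈ -4.9359e-5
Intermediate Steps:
1/(((20517 - 24554) - 28914/6016) - 16218) = 1/((-4037 - 28914*1/6016) - 16218) = 1/((-4037 - 14457/3008) - 16218) = 1/(-12157753/3008 - 16218) = 1/(-60941497/3008) = -3008/60941497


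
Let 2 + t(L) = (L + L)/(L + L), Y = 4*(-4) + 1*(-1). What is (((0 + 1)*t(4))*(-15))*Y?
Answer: -255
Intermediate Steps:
Y = -17 (Y = -16 - 1 = -17)
t(L) = -1 (t(L) = -2 + (L + L)/(L + L) = -2 + (2*L)/((2*L)) = -2 + (2*L)*(1/(2*L)) = -2 + 1 = -1)
(((0 + 1)*t(4))*(-15))*Y = (((0 + 1)*(-1))*(-15))*(-17) = ((1*(-1))*(-15))*(-17) = -1*(-15)*(-17) = 15*(-17) = -255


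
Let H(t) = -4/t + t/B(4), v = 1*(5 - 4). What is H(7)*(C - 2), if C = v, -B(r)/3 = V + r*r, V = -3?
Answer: 205/273 ≈ 0.75092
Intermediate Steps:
B(r) = 9 - 3*r² (B(r) = -3*(-3 + r*r) = -3*(-3 + r²) = 9 - 3*r²)
v = 1 (v = 1*1 = 1)
C = 1
H(t) = -4/t - t/39 (H(t) = -4/t + t/(9 - 3*4²) = -4/t + t/(9 - 3*16) = -4/t + t/(9 - 48) = -4/t + t/(-39) = -4/t + t*(-1/39) = -4/t - t/39)
H(7)*(C - 2) = (-4/7 - 1/39*7)*(1 - 2) = (-4*⅐ - 7/39)*(-1) = (-4/7 - 7/39)*(-1) = -205/273*(-1) = 205/273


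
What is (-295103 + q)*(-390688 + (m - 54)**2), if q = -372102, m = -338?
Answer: 158143597920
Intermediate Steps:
(-295103 + q)*(-390688 + (m - 54)**2) = (-295103 - 372102)*(-390688 + (-338 - 54)**2) = -667205*(-390688 + (-392)**2) = -667205*(-390688 + 153664) = -667205*(-237024) = 158143597920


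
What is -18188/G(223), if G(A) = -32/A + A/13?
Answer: -52727012/49313 ≈ -1069.2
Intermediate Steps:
G(A) = -32/A + A/13 (G(A) = -32/A + A*(1/13) = -32/A + A/13)
-18188/G(223) = -18188/(-32/223 + (1/13)*223) = -18188/(-32*1/223 + 223/13) = -18188/(-32/223 + 223/13) = -18188/49313/2899 = -18188*2899/49313 = -52727012/49313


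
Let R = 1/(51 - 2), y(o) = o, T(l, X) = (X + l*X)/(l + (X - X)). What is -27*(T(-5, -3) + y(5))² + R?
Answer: -223562/1225 ≈ -182.50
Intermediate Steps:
T(l, X) = (X + X*l)/l (T(l, X) = (X + X*l)/(l + 0) = (X + X*l)/l)
R = 1/49 ≈ 0.020408
-27*(T(-5, -3) + y(5))² + R = -27*((-3 - 3/(-5)) + 5)² + 1/49 = -27*((-3 - 3*(-⅕)) + 5)² + 1/49 = -27*((-3 + ⅗) + 5)² + 1/49 = -27*(-12/5 + 5)² + 1/49 = -27*(13/5)² + 1/49 = -27*169/25 + 1/49 = -4563/25 + 1/49 = -223562/1225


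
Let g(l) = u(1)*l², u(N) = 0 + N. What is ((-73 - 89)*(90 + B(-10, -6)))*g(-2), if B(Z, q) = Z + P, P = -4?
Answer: -49248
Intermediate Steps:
u(N) = N
g(l) = l² (g(l) = 1*l² = l²)
B(Z, q) = -4 + Z (B(Z, q) = Z - 4 = -4 + Z)
((-73 - 89)*(90 + B(-10, -6)))*g(-2) = ((-73 - 89)*(90 + (-4 - 10)))*(-2)² = -162*(90 - 14)*4 = -162*76*4 = -12312*4 = -49248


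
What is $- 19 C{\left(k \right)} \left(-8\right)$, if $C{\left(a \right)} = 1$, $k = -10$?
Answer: $152$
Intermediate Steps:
$- 19 C{\left(k \right)} \left(-8\right) = \left(-19\right) 1 \left(-8\right) = \left(-19\right) \left(-8\right) = 152$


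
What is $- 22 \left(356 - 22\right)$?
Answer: $-7348$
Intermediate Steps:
$- 22 \left(356 - 22\right) = \left(-22\right) 334 = -7348$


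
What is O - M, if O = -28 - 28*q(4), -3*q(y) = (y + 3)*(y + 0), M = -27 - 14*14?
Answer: 1369/3 ≈ 456.33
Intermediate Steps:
M = -223 (M = -27 - 196 = -223)
q(y) = -y*(3 + y)/3 (q(y) = -(y + 3)*(y + 0)/3 = -(3 + y)*y/3 = -y*(3 + y)/3)
O = 700/3 (O = -28 - (-28)*4*(3 + 4)/3 = -28 - (-28)*4*7/3 = -28 - 28*(-28/3) = -28 + 784/3 = 700/3 ≈ 233.33)
O - M = 700/3 - 1*(-223) = 700/3 + 223 = 1369/3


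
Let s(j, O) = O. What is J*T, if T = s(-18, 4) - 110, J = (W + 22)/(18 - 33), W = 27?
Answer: 5194/15 ≈ 346.27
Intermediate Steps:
J = -49/15 (J = (27 + 22)/(18 - 33) = 49/(-15) = 49*(-1/15) = -49/15 ≈ -3.2667)
T = -106 (T = 4 - 110 = -106)
J*T = -49/15*(-106) = 5194/15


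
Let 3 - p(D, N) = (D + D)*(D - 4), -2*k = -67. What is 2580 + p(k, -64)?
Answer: 1213/2 ≈ 606.50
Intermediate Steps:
k = 67/2 (k = -½*(-67) = 67/2 ≈ 33.500)
p(D, N) = 3 - 2*D*(-4 + D) (p(D, N) = 3 - (D + D)*(D - 4) = 3 - 2*D*(-4 + D))
2580 + p(k, -64) = 2580 + (3 - 2*(67/2)² + 8*(67/2)) = 2580 + (3 - 2*4489/4 + 268) = 2580 + (3 - 4489/2 + 268) = 2580 - 3947/2 = 1213/2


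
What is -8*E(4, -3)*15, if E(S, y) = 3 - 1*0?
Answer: -360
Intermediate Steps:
E(S, y) = 3 (E(S, y) = 3 + 0 = 3)
-8*E(4, -3)*15 = -8*3*15 = -24*15 = -360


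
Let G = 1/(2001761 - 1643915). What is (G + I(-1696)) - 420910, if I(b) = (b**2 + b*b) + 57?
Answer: 1908027357235/357846 ≈ 5.3320e+6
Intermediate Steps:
I(b) = 57 + 2*b**2 (I(b) = (b**2 + b**2) + 57 = 2*b**2 + 57 = 57 + 2*b**2)
G = 1/357846 ≈ 2.7945e-6
(G + I(-1696)) - 420910 = (1/357846 + (57 + 2*(-1696)**2)) - 420910 = (1/357846 + (57 + 2*2876416)) - 420910 = (1/357846 + (57 + 5752832)) - 420910 = (1/357846 + 5752889) - 420910 = 2058648317095/357846 - 420910 = 1908027357235/357846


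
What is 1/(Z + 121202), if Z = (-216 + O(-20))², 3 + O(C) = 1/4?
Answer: 16/2704857 ≈ 5.9153e-6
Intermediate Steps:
O(C) = -11/4 (O(C) = -3 + 1/4 = -3 + ¼ = -11/4)
Z = 765625/16 (Z = (-216 - 11/4)² = (-875/4)² = 765625/16 ≈ 47852.)
1/(Z + 121202) = 1/(765625/16 + 121202) = 1/(2704857/16) = 16/2704857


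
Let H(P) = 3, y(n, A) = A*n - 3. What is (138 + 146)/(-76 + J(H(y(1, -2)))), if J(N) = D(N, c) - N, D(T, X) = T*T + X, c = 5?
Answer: -284/65 ≈ -4.3692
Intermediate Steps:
y(n, A) = -3 + A*n
D(T, X) = X + T² (D(T, X) = T² + X = X + T²)
J(N) = 5 + N² - N (J(N) = (5 + N²) - N = 5 + N² - N)
(138 + 146)/(-76 + J(H(y(1, -2)))) = (138 + 146)/(-76 + (5 + 3² - 1*3)) = 284/(-76 + (5 + 9 - 3)) = 284/(-76 + 11) = 284/(-65) = 284*(-1/65) = -284/65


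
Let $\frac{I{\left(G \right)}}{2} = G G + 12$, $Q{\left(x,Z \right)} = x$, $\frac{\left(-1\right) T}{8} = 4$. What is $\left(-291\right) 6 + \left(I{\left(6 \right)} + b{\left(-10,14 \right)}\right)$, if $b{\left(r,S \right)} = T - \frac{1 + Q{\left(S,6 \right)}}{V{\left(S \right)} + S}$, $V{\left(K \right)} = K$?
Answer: $- \frac{47111}{28} \approx -1682.5$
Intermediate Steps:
$T = -32$ ($T = \left(-8\right) 4 = -32$)
$I{\left(G \right)} = 24 + 2 G^{2}$ ($I{\left(G \right)} = 2 \left(G G + 12\right) = 2 \left(G^{2} + 12\right) = 2 \left(12 + G^{2}\right) = 24 + 2 G^{2}$)
$b{\left(r,S \right)} = -32 - \frac{1 + S}{2 S}$ ($b{\left(r,S \right)} = -32 - \frac{1 + S}{S + S} = -32 - \frac{1 + S}{2 S}$)
$\left(-291\right) 6 + \left(I{\left(6 \right)} + b{\left(-10,14 \right)}\right) = \left(-291\right) 6 + \left(\left(24 + 2 \cdot 6^{2}\right) + \frac{-1 - 910}{2 \cdot 14}\right) = -1746 + \left(\left(24 + 2 \cdot 36\right) + \frac{1}{2} \cdot \frac{1}{14} \left(-1 - 910\right)\right) = -1746 + \left(\left(24 + 72\right) + \frac{1}{2} \cdot \frac{1}{14} \left(-911\right)\right) = -1746 + \left(96 - \frac{911}{28}\right) = -1746 + \frac{1777}{28} = - \frac{47111}{28}$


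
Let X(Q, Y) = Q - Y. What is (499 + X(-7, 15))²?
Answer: 227529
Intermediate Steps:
(499 + X(-7, 15))² = (499 + (-7 - 1*15))² = (499 + (-7 - 15))² = (499 - 22)² = 477² = 227529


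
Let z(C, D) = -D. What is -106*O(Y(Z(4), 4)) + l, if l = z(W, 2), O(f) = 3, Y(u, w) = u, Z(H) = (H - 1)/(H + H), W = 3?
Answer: -320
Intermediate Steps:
Z(H) = (-1 + H)/(2*H) (Z(H) = (-1 + H)/((2*H)) = (-1 + H)*(1/(2*H)) = (-1 + H)/(2*H))
l = -2 (l = -1*2 = -2)
-106*O(Y(Z(4), 4)) + l = -106*3 - 2 = -318 - 2 = -320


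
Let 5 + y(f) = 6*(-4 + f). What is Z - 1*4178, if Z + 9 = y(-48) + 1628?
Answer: -2876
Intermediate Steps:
y(f) = -29 + 6*f (y(f) = -5 + 6*(-4 + f) = -5 + (-24 + 6*f) = -29 + 6*f)
Z = 1302 (Z = -9 + ((-29 + 6*(-48)) + 1628) = -9 + ((-29 - 288) + 1628) = -9 + (-317 + 1628) = -9 + 1311 = 1302)
Z - 1*4178 = 1302 - 1*4178 = 1302 - 4178 = -2876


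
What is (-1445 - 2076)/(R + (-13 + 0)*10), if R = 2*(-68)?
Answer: 503/38 ≈ 13.237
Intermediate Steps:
R = -136
(-1445 - 2076)/(R + (-13 + 0)*10) = (-1445 - 2076)/(-136 + (-13 + 0)*10) = -3521/(-136 - 13*10) = -3521/(-136 - 130) = -3521/(-266) = -3521*(-1/266) = 503/38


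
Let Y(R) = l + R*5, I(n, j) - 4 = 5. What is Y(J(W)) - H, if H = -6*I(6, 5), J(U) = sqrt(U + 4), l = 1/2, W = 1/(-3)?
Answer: 109/2 + 5*sqrt(33)/3 ≈ 64.074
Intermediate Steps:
I(n, j) = 9 (I(n, j) = 4 + 5 = 9)
W = -1/3 ≈ -0.33333
l = 1/2 ≈ 0.50000
J(U) = sqrt(4 + U)
H = -54 (H = -6*9 = -54)
Y(R) = 1/2 + 5*R (Y(R) = 1/2 + R*5 = 1/2 + 5*R)
Y(J(W)) - H = (1/2 + 5*sqrt(4 - 1/3)) - 1*(-54) = (1/2 + 5*sqrt(11/3)) + 54 = (1/2 + 5*(sqrt(33)/3)) + 54 = (1/2 + 5*sqrt(33)/3) + 54 = 109/2 + 5*sqrt(33)/3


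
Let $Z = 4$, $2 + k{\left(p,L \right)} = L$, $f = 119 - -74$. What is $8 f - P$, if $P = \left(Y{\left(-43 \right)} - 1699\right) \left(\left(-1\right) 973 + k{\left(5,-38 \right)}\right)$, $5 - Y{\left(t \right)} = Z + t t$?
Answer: $-3591567$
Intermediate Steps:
$f = 193$ ($f = 119 + 74 = 193$)
$k{\left(p,L \right)} = -2 + L$
$Y{\left(t \right)} = 1 - t^{2}$ ($Y{\left(t \right)} = 5 - \left(4 + t t\right) = 5 - \left(4 + t^{2}\right) = 1 - t^{2}$)
$P = 3593111$ ($P = \left(\left(1 - \left(-43\right)^{2}\right) - 1699\right) \left(\left(-1\right) 973 - 40\right) = \left(\left(1 - 1849\right) - 1699\right) \left(-973 - 40\right) = \left(\left(1 - 1849\right) - 1699\right) \left(-1013\right) = \left(-1848 - 1699\right) \left(-1013\right) = \left(-3547\right) \left(-1013\right) = 3593111$)
$8 f - P = 8 \cdot 193 - 3593111 = 1544 - 3593111 = -3591567$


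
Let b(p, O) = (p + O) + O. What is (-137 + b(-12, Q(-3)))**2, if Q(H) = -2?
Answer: 23409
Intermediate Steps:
b(p, O) = p + 2*O (b(p, O) = (O + p) + O = p + 2*O)
(-137 + b(-12, Q(-3)))**2 = (-137 + (-12 + 2*(-2)))**2 = (-137 + (-12 - 4))**2 = (-137 - 16)**2 = (-153)**2 = 23409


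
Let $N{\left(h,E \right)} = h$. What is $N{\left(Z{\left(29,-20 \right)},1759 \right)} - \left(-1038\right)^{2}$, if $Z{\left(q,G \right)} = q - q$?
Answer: $-1077444$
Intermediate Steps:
$Z{\left(q,G \right)} = 0$
$N{\left(Z{\left(29,-20 \right)},1759 \right)} - \left(-1038\right)^{2} = 0 - \left(-1038\right)^{2} = 0 - 1077444 = -1077444$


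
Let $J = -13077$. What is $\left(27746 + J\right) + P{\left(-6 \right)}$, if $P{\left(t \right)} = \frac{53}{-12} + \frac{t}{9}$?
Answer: $\frac{175967}{12} \approx 14664.0$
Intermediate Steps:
$P{\left(t \right)} = - \frac{53}{12} + \frac{t}{9}$ ($P{\left(t \right)} = 53 \left(- \frac{1}{12}\right) + t \frac{1}{9} = - \frac{53}{12} + \frac{t}{9}$)
$\left(27746 + J\right) + P{\left(-6 \right)} = \left(27746 - 13077\right) + \left(- \frac{53}{12} + \frac{1}{9} \left(-6\right)\right) = 14669 - \frac{61}{12} = \frac{175967}{12}$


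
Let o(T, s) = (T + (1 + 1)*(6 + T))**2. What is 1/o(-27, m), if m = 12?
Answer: 1/4761 ≈ 0.00021004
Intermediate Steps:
o(T, s) = (12 + 3*T)**2 (o(T, s) = (T + 2*(6 + T))**2 = (T + (12 + 2*T))**2 = (12 + 3*T)**2)
1/o(-27, m) = 1/(9*(4 - 27)**2) = 1/(9*(-23)**2) = 1/(9*529) = 1/4761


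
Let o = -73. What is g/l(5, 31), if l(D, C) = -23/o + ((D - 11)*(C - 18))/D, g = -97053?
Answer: 35424345/5579 ≈ 6349.6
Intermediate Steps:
l(D, C) = 23/73 + (-18 + C)*(-11 + D)/D (l(D, C) = -23/(-73) + ((D - 11)*(C - 18))/D = -23*(-1/73) + ((-11 + D)*(-18 + C))/D = 23/73 + ((-18 + C)*(-11 + D))/D = 23/73 + (-18 + C)*(-11 + D)/D)
g/l(5, 31) = -97053/(-1291/73 + 31 + 198/5 - 11*31/5) = -97053/(-1291/73 + 31 + 198*(⅕) - 11*31*⅕) = -97053/(-1291/73 + 31 + 198/5 - 341/5) = -97053/(-5579/365) = -97053*(-365/5579) = 35424345/5579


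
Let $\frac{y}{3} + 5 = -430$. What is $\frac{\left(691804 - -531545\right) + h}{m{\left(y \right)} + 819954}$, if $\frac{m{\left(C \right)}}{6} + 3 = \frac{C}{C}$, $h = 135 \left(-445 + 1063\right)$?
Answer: $\frac{435593}{273314} \approx 1.5937$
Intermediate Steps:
$h = 83430$ ($h = 135 \cdot 618 = 83430$)
$y = -1305$ ($y = -15 + 3 \left(-430\right) = -15 - 1290 = -1305$)
$m{\left(C \right)} = -12$ ($m{\left(C \right)} = -18 + 6 \frac{C}{C} = -18 + 6 \cdot 1 = -18 + 6 = -12$)
$\frac{\left(691804 - -531545\right) + h}{m{\left(y \right)} + 819954} = \frac{\left(691804 - -531545\right) + 83430}{-12 + 819954} = \frac{\left(691804 + 531545\right) + 83430}{819942} = \left(1223349 + 83430\right) \frac{1}{819942} = 1306779 \cdot \frac{1}{819942} = \frac{435593}{273314}$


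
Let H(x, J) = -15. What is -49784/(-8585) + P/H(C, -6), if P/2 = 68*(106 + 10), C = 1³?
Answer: -5387608/5151 ≈ -1045.9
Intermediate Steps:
C = 1
P = 15776 (P = 2*(68*(106 + 10)) = 2*(68*116) = 2*7888 = 15776)
-49784/(-8585) + P/H(C, -6) = -49784/(-8585) + 15776/(-15) = -49784*(-1/8585) + 15776*(-1/15) = 49784/8585 - 15776/15 = -5387608/5151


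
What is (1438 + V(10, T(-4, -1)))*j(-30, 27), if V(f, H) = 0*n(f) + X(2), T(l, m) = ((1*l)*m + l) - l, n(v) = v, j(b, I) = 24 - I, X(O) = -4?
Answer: -4302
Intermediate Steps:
T(l, m) = l*m (T(l, m) = (l*m + l) - l = (l + l*m) - l = l*m)
V(f, H) = -4 (V(f, H) = 0*f - 4 = 0 - 4 = -4)
(1438 + V(10, T(-4, -1)))*j(-30, 27) = (1438 - 4)*(24 - 1*27) = 1434*(24 - 27) = 1434*(-3) = -4302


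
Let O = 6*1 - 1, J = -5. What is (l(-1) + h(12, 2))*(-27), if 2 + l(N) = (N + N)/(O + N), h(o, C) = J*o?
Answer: 3375/2 ≈ 1687.5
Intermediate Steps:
O = 5 (O = 6 - 1 = 5)
h(o, C) = -5*o
l(N) = -2 + 2*N/(5 + N) (l(N) = -2 + (N + N)/(5 + N) = -2 + (2*N)/(5 + N) = -2 + 2*N/(5 + N))
(l(-1) + h(12, 2))*(-27) = (-10/(5 - 1) - 5*12)*(-27) = (-10/4 - 60)*(-27) = (-10*¼ - 60)*(-27) = (-5/2 - 60)*(-27) = -125/2*(-27) = 3375/2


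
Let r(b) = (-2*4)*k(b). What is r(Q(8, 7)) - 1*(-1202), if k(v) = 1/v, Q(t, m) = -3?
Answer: 3614/3 ≈ 1204.7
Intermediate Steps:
r(b) = -8/b (r(b) = (-2*4)/b = -8/b)
r(Q(8, 7)) - 1*(-1202) = -8/(-3) - 1*(-1202) = -8*(-1/3) + 1202 = 8/3 + 1202 = 3614/3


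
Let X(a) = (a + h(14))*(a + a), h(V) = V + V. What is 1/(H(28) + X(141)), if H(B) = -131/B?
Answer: 28/1334293 ≈ 2.0985e-5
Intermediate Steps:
h(V) = 2*V
X(a) = 2*a*(28 + a) (X(a) = (a + 2*14)*(a + a) = (a + 28)*(2*a) = (28 + a)*(2*a) = 2*a*(28 + a))
1/(H(28) + X(141)) = 1/(-131/28 + 2*141*(28 + 141)) = 1/(-131*1/28 + 2*141*169) = 1/(-131/28 + 47658) = 1/(1334293/28) = 28/1334293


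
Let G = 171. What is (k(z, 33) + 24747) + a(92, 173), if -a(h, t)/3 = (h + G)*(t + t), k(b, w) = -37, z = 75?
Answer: -248284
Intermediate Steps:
a(h, t) = -6*t*(171 + h) (a(h, t) = -3*(h + 171)*(t + t) = -3*(171 + h)*2*t = -6*t*(171 + h))
(k(z, 33) + 24747) + a(92, 173) = (-37 + 24747) - 6*173*(171 + 92) = 24710 - 6*173*263 = 24710 - 272994 = -248284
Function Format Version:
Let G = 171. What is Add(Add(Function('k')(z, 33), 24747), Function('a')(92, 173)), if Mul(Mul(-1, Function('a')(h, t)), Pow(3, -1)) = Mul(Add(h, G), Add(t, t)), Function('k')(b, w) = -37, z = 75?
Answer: -248284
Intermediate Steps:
Function('a')(h, t) = Mul(-6, t, Add(171, h)) (Function('a')(h, t) = Mul(-3, Mul(Add(h, 171), Add(t, t))) = Mul(-3, Mul(Add(171, h), Mul(2, t))) = Mul(-3, Mul(2, t, Add(171, h))) = Mul(-6, t, Add(171, h)))
Add(Add(Function('k')(z, 33), 24747), Function('a')(92, 173)) = Add(Add(-37, 24747), Mul(-6, 173, Add(171, 92))) = Add(24710, Mul(-6, 173, 263)) = Add(24710, -272994) = -248284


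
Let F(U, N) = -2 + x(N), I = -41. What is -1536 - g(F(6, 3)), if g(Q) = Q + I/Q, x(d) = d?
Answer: -1496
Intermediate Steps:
F(U, N) = -2 + N
g(Q) = Q - 41/Q
-1536 - g(F(6, 3)) = -1536 - ((-2 + 3) - 41/(-2 + 3)) = -1536 - (1 - 41/1) = -1536 - (1 - 41*1) = -1536 - (1 - 41) = -1536 - 1*(-40) = -1536 + 40 = -1496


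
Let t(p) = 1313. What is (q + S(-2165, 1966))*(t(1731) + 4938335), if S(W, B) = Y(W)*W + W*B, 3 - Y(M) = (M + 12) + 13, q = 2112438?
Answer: -33508334371456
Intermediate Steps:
Y(M) = -22 - M (Y(M) = 3 - ((M + 12) + 13) = 3 - ((12 + M) + 13) = 3 - (25 + M) = 3 + (-25 - M) = -22 - M)
S(W, B) = B*W + W*(-22 - W) (S(W, B) = (-22 - W)*W + W*B = W*(-22 - W) + B*W = B*W + W*(-22 - W))
(q + S(-2165, 1966))*(t(1731) + 4938335) = (2112438 - 2165*(-22 + 1966 - 1*(-2165)))*(1313 + 4938335) = (2112438 - 2165*(-22 + 1966 + 2165))*4939648 = (2112438 - 2165*4109)*4939648 = (2112438 - 8895985)*4939648 = -6783547*4939648 = -33508334371456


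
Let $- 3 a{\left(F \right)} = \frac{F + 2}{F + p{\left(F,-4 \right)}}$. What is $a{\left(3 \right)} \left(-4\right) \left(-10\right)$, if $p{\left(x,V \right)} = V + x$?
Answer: $- \frac{100}{3} \approx -33.333$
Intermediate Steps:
$a{\left(F \right)} = - \frac{2 + F}{3 \left(-4 + 2 F\right)}$ ($a{\left(F \right)} = - \frac{\left(F + 2\right) \frac{1}{F + \left(-4 + F\right)}}{3} = - \frac{\left(2 + F\right) \frac{1}{-4 + 2 F}}{3} = - \frac{\frac{1}{-4 + 2 F} \left(2 + F\right)}{3} = - \frac{2 + F}{3 \left(-4 + 2 F\right)}$)
$a{\left(3 \right)} \left(-4\right) \left(-10\right) = \frac{-2 - 3}{6 \left(-2 + 3\right)} \left(-4\right) \left(-10\right) = \frac{-2 - 3}{6 \cdot 1} \left(-4\right) \left(-10\right) = \frac{1}{6} \cdot 1 \left(-5\right) \left(-4\right) \left(-10\right) = \left(- \frac{5}{6}\right) \left(-4\right) \left(-10\right) = \frac{10}{3} \left(-10\right) = - \frac{100}{3}$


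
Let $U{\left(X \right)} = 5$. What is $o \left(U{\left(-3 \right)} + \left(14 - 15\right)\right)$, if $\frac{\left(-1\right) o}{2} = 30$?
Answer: $-240$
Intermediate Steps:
$o = -60$ ($o = \left(-2\right) 30 = -60$)
$o \left(U{\left(-3 \right)} + \left(14 - 15\right)\right) = - 60 \left(5 + \left(14 - 15\right)\right) = - 60 \left(5 - 1\right) = \left(-60\right) 4 = -240$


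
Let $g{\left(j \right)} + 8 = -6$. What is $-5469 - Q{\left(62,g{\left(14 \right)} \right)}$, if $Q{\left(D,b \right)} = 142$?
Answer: $-5611$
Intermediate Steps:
$g{\left(j \right)} = -14$ ($g{\left(j \right)} = -8 - 6 = -14$)
$-5469 - Q{\left(62,g{\left(14 \right)} \right)} = -5469 - 142 = -5611$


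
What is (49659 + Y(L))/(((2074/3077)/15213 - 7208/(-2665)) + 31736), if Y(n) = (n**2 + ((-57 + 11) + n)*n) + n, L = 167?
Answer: 359286527973945/116452779013237 ≈ 3.0853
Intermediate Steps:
Y(n) = n + n**2 + n*(-46 + n) (Y(n) = (n**2 + (-46 + n)*n) + n = (n**2 + n*(-46 + n)) + n = n + n**2 + n*(-46 + n))
(49659 + Y(L))/(((2074/3077)/15213 - 7208/(-2665)) + 31736) = (49659 + 167*(-45 + 2*167))/(((2074/3077)/15213 - 7208/(-2665)) + 31736) = (49659 + 167*(-45 + 334))/(((2074*(1/3077))*(1/15213) - 7208*(-1/2665)) + 31736) = (49659 + 167*289)/(((122/181)*(1/15213) + 7208/2665) + 31736) = (49659 + 48263)/((122/2753553 + 7208/2665) + 31736) = 97922/(19847935154/7338218745 + 31736) = 97922/(232905558026474/7338218745) = 97922*(7338218745/232905558026474) = 359286527973945/116452779013237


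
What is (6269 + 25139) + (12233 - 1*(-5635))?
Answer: 49276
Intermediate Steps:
(6269 + 25139) + (12233 - 1*(-5635)) = 31408 + (12233 + 5635) = 31408 + 17868 = 49276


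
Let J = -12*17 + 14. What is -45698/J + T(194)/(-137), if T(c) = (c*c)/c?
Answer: 3111883/13015 ≈ 239.10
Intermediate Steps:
T(c) = c (T(c) = c**2/c = c)
J = -190 (J = -204 + 14 = -190)
-45698/J + T(194)/(-137) = -45698/(-190) + 194/(-137) = -45698*(-1/190) + 194*(-1/137) = 22849/95 - 194/137 = 3111883/13015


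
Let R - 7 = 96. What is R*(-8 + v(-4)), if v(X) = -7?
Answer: -1545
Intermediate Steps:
R = 103 (R = 7 + 96 = 103)
R*(-8 + v(-4)) = 103*(-8 - 7) = 103*(-15) = -1545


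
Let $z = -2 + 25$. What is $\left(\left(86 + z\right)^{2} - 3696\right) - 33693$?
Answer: $-25508$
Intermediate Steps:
$z = 23$
$\left(\left(86 + z\right)^{2} - 3696\right) - 33693 = \left(\left(86 + 23\right)^{2} - 3696\right) - 33693 = \left(109^{2} - 3696\right) - 33693 = \left(11881 - 3696\right) - 33693 = 8185 - 33693 = -25508$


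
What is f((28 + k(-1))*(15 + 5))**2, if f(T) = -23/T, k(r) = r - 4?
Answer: 1/400 ≈ 0.0025000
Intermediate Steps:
k(r) = -4 + r
f((28 + k(-1))*(15 + 5))**2 = (-23*1/((15 + 5)*(28 + (-4 - 1))))**2 = (-23*1/(20*(28 - 5)))**2 = (-23/(23*20))**2 = (-23/460)**2 = (-23*1/460)**2 = (-1/20)**2 = 1/400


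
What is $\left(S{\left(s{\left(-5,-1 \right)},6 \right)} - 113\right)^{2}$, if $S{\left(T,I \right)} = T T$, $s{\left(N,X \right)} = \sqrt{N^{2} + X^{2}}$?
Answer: $7569$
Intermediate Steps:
$S{\left(T,I \right)} = T^{2}$
$\left(S{\left(s{\left(-5,-1 \right)},6 \right)} - 113\right)^{2} = \left(\left(\sqrt{\left(-5\right)^{2} + \left(-1\right)^{2}}\right)^{2} - 113\right)^{2} = \left(\left(\sqrt{25 + 1}\right)^{2} - 113\right)^{2} = \left(\left(\sqrt{26}\right)^{2} - 113\right)^{2} = \left(26 - 113\right)^{2} = \left(-87\right)^{2} = 7569$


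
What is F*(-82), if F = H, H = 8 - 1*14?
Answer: 492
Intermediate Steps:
H = -6 (H = 8 - 14 = -6)
F = -6
F*(-82) = -6*(-82) = 492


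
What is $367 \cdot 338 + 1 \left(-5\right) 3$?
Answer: $124031$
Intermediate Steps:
$367 \cdot 338 + 1 \left(-5\right) 3 = 124046 - 15 = 124031$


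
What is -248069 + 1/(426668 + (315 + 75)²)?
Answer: -143574398991/578768 ≈ -2.4807e+5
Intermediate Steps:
-248069 + 1/(426668 + (315 + 75)²) = -248069 + 1/(426668 + 390²) = -248069 + 1/(426668 + 152100) = -248069 + 1/578768 = -143574398991/578768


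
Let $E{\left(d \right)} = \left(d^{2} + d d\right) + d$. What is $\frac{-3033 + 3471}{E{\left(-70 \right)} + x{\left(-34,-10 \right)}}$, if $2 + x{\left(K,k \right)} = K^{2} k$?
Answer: $- \frac{219}{916} \approx -0.23908$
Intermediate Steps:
$x{\left(K,k \right)} = -2 + k K^{2}$ ($x{\left(K,k \right)} = -2 + K^{2} k = -2 + k K^{2}$)
$E{\left(d \right)} = d + 2 d^{2}$ ($E{\left(d \right)} = \left(d^{2} + d^{2}\right) + d = 2 d^{2} + d = d + 2 d^{2}$)
$\frac{-3033 + 3471}{E{\left(-70 \right)} + x{\left(-34,-10 \right)}} = \frac{-3033 + 3471}{- 70 \left(1 + 2 \left(-70\right)\right) - \left(2 + 10 \left(-34\right)^{2}\right)} = \frac{438}{- 70 \left(1 - 140\right) - 11562} = \frac{438}{\left(-70\right) \left(-139\right) - 11562} = \frac{438}{9730 - 11562} = \frac{438}{-1832} = 438 \left(- \frac{1}{1832}\right) = - \frac{219}{916}$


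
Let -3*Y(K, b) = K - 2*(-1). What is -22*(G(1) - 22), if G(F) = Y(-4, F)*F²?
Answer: 1408/3 ≈ 469.33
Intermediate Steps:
Y(K, b) = -⅔ - K/3 (Y(K, b) = -(K - 2*(-1))/3 = -(K + 2)/3 = -(2 + K)/3 = -⅔ - K/3)
G(F) = 2*F²/3 (G(F) = (-⅔ - ⅓*(-4))*F² = (-⅔ + 4/3)*F² = 2*F²/3)
-22*(G(1) - 22) = -22*((⅔)*1² - 22) = -22*((⅔)*1 - 22) = -22*(⅔ - 22) = -22*(-64/3) = 1408/3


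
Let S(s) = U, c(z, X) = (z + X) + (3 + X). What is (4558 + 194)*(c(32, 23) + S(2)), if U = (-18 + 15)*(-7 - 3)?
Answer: 527472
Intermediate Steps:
U = 30 (U = -3*(-10) = 30)
c(z, X) = 3 + z + 2*X (c(z, X) = (X + z) + (3 + X) = 3 + z + 2*X)
S(s) = 30
(4558 + 194)*(c(32, 23) + S(2)) = (4558 + 194)*((3 + 32 + 2*23) + 30) = 4752*((3 + 32 + 46) + 30) = 4752*(81 + 30) = 4752*111 = 527472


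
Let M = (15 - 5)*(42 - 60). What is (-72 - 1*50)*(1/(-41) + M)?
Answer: 900482/41 ≈ 21963.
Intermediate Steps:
M = -180 (M = 10*(-18) = -180)
(-72 - 1*50)*(1/(-41) + M) = (-72 - 1*50)*(1/(-41) - 180) = (-72 - 50)*(-1/41 - 180) = -122*(-7381/41) = 900482/41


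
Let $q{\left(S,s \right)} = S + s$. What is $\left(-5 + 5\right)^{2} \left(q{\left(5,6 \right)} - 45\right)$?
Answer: $0$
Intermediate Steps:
$\left(-5 + 5\right)^{2} \left(q{\left(5,6 \right)} - 45\right) = \left(-5 + 5\right)^{2} \left(\left(5 + 6\right) - 45\right) = 0^{2} \left(11 - 45\right) = 0 \left(-34\right) = 0$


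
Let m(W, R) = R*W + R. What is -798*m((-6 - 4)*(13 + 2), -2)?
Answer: -237804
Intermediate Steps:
m(W, R) = R + R*W
-798*m((-6 - 4)*(13 + 2), -2) = -(-1596)*(1 + (-6 - 4)*(13 + 2)) = -(-1596)*(1 - 10*15) = -(-1596)*(1 - 150) = -(-1596)*(-149) = -798*298 = -237804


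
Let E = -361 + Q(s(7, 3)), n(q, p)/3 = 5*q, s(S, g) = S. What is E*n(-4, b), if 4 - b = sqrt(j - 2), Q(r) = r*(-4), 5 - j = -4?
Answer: 23340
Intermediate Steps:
j = 9 (j = 5 - 1*(-4) = 5 + 4 = 9)
Q(r) = -4*r
b = 4 - sqrt(7) (b = 4 - sqrt(9 - 2) = 4 - sqrt(7) ≈ 1.3542)
n(q, p) = 15*q (n(q, p) = 3*(5*q) = 15*q)
E = -389 (E = -361 - 4*7 = -361 - 28 = -389)
E*n(-4, b) = -5835*(-4) = -389*(-60) = 23340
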